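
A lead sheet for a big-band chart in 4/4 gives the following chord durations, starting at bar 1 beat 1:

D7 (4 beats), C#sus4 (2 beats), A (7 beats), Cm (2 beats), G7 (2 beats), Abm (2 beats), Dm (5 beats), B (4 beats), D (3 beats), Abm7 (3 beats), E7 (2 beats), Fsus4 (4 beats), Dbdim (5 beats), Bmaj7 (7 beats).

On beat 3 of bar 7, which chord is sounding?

Beat 3 of bar 7 is beat (7−1)×4 + 3 = 27 overall.
Running totals: D7 ends at 4, C#sus4 ends at 6, A ends at 13, Cm ends at 15, G7 ends at 17, Abm ends at 19, Dm ends at 24, B ends at 28.
Beat 27 falls within B.

B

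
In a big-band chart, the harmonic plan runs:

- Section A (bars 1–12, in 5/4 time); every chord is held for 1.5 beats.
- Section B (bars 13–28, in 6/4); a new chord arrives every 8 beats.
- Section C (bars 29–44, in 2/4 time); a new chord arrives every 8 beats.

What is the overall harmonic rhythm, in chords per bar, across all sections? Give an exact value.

14/11 chords per bar

A: 12 × 5 = 60 beats ÷ 1.5 = 40 chords.
B: 16 × 6 = 96 beats ÷ 8 = 12 chords.
C: 16 × 2 = 32 beats ÷ 8 = 4 chords.
Overall: 56 chords over 44 bars → 56/44 = 14/11 chords per bar.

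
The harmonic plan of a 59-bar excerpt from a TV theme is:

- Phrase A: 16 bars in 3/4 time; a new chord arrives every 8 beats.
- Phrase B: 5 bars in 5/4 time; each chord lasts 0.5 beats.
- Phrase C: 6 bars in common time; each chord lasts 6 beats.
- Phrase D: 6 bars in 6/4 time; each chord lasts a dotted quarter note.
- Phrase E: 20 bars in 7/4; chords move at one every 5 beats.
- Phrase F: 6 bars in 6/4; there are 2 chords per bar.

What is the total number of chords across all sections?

A: 16 bars × 3 beats = 48 beats; 8 beats/chord → 6 chords.
B: 5 bars × 5 beats = 25 beats; 0.5 beats/chord → 50 chords.
C: 6 bars × 4 beats = 24 beats; 6 beats/chord → 4 chords.
D: 6 bars × 6 beats = 36 beats; 1.5 beats/chord → 24 chords.
E: 20 bars × 7 beats = 140 beats; 5 beats/chord → 28 chords.
F: 6 bars × 6 beats = 36 beats; 3 beats/chord → 12 chords.
Total: 6 + 50 + 4 + 24 + 28 + 12 = 124.

124 chords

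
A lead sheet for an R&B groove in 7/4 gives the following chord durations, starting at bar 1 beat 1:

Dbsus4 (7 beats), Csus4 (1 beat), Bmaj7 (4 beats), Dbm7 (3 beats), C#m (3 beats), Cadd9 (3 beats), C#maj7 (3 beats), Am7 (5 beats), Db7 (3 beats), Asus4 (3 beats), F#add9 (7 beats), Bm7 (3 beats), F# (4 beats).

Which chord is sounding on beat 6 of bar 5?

Beat 6 of bar 5 is beat (5−1)×7 + 6 = 34 overall.
Running totals: Dbsus4 ends at 7, Csus4 ends at 8, Bmaj7 ends at 12, Dbm7 ends at 15, C#m ends at 18, Cadd9 ends at 21, C#maj7 ends at 24, Am7 ends at 29, Db7 ends at 32, Asus4 ends at 35.
Beat 34 falls within Asus4.

Asus4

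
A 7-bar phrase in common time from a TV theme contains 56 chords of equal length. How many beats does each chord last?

7 bars × 4 beats/bar = 28 beats total.
28 beats ÷ 56 chords = 0.5 beats per chord.
(That is an eighth note.)

0.5 beats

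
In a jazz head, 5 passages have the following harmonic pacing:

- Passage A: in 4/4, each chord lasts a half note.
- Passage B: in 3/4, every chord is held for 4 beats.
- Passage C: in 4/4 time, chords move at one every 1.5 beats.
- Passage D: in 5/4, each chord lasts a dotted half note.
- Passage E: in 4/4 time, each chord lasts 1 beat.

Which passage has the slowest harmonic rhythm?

Passage B

A: each chord is 2 beats in 4/4, so 2 per bar.
B: each chord is 4 beats in 3/4, so 0.75 per bar.
C: each chord is 1.5 beats in 4/4, so 8/3 per bar.
D: each chord is 3 beats in 5/4, so 5/3 per bar.
E: each chord is 1 beat in 4/4, so 4 per bar.
Slowest is B at 0.75 chords/bar.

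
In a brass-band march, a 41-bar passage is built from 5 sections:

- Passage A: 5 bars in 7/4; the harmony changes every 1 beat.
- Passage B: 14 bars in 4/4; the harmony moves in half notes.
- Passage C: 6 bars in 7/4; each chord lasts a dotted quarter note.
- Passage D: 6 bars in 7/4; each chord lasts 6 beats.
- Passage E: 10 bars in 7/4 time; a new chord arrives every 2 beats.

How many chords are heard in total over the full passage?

133 chords

A: 5 bars × 7 beats = 35 beats; 1 beat/chord → 35 chords.
B: 14 bars × 4 beats = 56 beats; 2 beats/chord → 28 chords.
C: 6 bars × 7 beats = 42 beats; 1.5 beats/chord → 28 chords.
D: 6 bars × 7 beats = 42 beats; 6 beats/chord → 7 chords.
E: 10 bars × 7 beats = 70 beats; 2 beats/chord → 35 chords.
Total: 35 + 28 + 28 + 7 + 35 = 133.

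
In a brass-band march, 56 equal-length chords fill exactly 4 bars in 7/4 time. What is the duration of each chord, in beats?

0.5 beats

4 bars × 7 beats/bar = 28 beats total.
28 beats ÷ 56 chords = 0.5 beats per chord.
(That is an eighth note.)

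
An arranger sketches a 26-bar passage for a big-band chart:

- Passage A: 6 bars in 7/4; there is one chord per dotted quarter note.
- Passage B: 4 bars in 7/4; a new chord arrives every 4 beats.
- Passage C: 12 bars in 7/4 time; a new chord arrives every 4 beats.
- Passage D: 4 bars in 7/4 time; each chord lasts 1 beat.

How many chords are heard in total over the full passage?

A: 6 bars × 7 beats = 42 beats; 1.5 beats/chord → 28 chords.
B: 4 bars × 7 beats = 28 beats; 4 beats/chord → 7 chords.
C: 12 bars × 7 beats = 84 beats; 4 beats/chord → 21 chords.
D: 4 bars × 7 beats = 28 beats; 1 beat/chord → 28 chords.
Total: 28 + 7 + 21 + 28 = 84.

84 chords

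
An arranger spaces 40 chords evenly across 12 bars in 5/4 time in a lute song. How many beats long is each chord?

1.5 beats

12 bars × 5 beats/bar = 60 beats total.
60 beats ÷ 40 chords = 1.5 beats per chord.
(That is a dotted quarter note.)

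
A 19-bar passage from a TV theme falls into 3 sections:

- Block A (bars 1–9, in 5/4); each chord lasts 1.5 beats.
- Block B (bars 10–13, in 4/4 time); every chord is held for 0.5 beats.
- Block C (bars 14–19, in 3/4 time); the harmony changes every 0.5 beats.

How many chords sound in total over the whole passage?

98 chords

A has 45 beats and chords last 1.5 each, so 30 chords.
B has 16 beats and chords last 0.5 each, so 32 chords.
C has 18 beats and chords last 0.5 each, so 36 chords.
Total: 30 + 32 + 36 = 98.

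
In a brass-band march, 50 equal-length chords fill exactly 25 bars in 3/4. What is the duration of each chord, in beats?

25 bars × 3 beats/bar = 75 beats total.
75 beats ÷ 50 chords = 1.5 beats per chord.
(That is a dotted quarter note.)

1.5 beats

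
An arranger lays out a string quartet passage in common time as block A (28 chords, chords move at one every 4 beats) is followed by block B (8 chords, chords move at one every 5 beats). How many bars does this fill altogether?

38 bars

A: 28 × 4 = 112 beats = 28 bars.
B: 8 × 5 = 40 beats = 10 bars.
Total: 28 + 10 = 38 bars.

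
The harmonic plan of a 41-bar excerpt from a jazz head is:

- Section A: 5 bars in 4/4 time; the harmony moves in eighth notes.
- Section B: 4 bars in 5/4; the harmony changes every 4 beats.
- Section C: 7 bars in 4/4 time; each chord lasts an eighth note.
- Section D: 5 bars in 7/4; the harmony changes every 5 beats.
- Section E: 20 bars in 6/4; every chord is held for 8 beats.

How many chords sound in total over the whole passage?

A: 5 bars × 4 beats = 20 beats; 0.5 beats/chord → 40 chords.
B: 4 bars × 5 beats = 20 beats; 4 beats/chord → 5 chords.
C: 7 bars × 4 beats = 28 beats; 0.5 beats/chord → 56 chords.
D: 5 bars × 7 beats = 35 beats; 5 beats/chord → 7 chords.
E: 20 bars × 6 beats = 120 beats; 8 beats/chord → 15 chords.
Total: 40 + 5 + 56 + 7 + 15 = 123.

123 chords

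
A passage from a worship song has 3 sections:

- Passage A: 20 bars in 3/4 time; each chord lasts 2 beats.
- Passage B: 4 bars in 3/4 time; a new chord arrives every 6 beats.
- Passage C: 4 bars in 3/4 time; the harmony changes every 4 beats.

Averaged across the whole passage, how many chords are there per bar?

A: 20 bars of 3 beats is 60 beats; at 2 beats each that's 30 chords.
B: 4 bars of 3 beats is 12 beats; at 6 beats each that's 2 chords.
C: 4 bars of 3 beats is 12 beats; at 4 beats each that's 3 chords.
Overall: 35 chords over 28 bars → 35/28 = 1.25 chords per bar.

1.25 chords per bar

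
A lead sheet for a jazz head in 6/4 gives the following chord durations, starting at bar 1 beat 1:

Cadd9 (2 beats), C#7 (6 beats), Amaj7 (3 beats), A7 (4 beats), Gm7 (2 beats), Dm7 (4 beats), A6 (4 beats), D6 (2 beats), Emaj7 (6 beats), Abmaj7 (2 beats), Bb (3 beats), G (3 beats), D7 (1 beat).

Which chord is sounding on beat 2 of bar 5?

D6

Beat 2 of bar 5 is beat (5−1)×6 + 2 = 26 overall.
Running totals: Cadd9 ends at 2, C#7 ends at 8, Amaj7 ends at 11, A7 ends at 15, Gm7 ends at 17, Dm7 ends at 21, A6 ends at 25, D6 ends at 27.
Beat 26 falls within D6.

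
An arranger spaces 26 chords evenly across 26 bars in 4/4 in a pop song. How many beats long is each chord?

4 beats

26 bars × 4 beats/bar = 104 beats total.
104 beats ÷ 26 chords = 4 beats per chord.
(That is a whole note.)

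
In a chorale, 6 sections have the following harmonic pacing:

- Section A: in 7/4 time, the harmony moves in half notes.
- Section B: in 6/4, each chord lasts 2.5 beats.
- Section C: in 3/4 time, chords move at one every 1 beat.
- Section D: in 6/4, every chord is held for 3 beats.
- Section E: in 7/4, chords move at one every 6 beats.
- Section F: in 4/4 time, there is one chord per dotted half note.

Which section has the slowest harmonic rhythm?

Section E

A: 7/2 = 3.5 chords/bar.
B: 6/2.5 = 2.4 chords/bar.
C: 3/1 = 3 chords/bar.
D: 6/3 = 2 chords/bar.
E: 7/6 = 7/6 chords/bar.
F: 4/3 = 4/3 chords/bar.
Slowest is E at 7/6 chords/bar.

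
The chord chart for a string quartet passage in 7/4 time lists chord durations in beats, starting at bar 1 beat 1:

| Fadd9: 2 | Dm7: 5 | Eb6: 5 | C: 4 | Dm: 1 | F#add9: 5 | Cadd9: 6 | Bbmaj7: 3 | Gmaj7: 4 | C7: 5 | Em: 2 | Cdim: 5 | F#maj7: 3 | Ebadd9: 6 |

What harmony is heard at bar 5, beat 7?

Gmaj7

Beat 7 of bar 5 is beat (5−1)×7 + 7 = 35 overall.
Running totals: Fadd9 ends at 2, Dm7 ends at 7, Eb6 ends at 12, C ends at 16, Dm ends at 17, F#add9 ends at 22, Cadd9 ends at 28, Bbmaj7 ends at 31, Gmaj7 ends at 35.
Beat 35 falls within Gmaj7.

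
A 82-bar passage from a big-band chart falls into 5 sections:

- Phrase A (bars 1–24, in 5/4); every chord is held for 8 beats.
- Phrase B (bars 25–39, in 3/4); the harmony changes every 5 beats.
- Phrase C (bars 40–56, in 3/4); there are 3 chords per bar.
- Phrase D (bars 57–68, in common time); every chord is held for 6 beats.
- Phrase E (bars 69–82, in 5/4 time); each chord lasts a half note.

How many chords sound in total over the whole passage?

A: 24·5 = 120 beats, 120/8 = 15 chords.
B: 15·3 = 45 beats, 45/5 = 9 chords.
C: 17·3 = 51 beats, 51/1 = 51 chords.
D: 12·4 = 48 beats, 48/6 = 8 chords.
E: 14·5 = 70 beats, 70/2 = 35 chords.
Total: 15 + 9 + 51 + 8 + 35 = 118.

118 chords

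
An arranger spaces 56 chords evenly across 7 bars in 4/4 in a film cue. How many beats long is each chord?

7 bars × 4 beats/bar = 28 beats total.
28 beats ÷ 56 chords = 0.5 beats per chord.
(That is an eighth note.)

0.5 beats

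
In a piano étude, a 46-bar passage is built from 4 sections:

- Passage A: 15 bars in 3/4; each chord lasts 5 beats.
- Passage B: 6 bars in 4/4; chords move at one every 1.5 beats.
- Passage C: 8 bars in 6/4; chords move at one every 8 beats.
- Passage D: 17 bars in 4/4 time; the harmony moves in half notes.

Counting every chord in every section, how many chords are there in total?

65 chords

A has 45 beats and chords last 5 each, so 9 chords.
B has 24 beats and chords last 1.5 each, so 16 chords.
C has 48 beats and chords last 8 each, so 6 chords.
D has 68 beats and chords last 2 each, so 34 chords.
Total: 9 + 16 + 6 + 34 = 65.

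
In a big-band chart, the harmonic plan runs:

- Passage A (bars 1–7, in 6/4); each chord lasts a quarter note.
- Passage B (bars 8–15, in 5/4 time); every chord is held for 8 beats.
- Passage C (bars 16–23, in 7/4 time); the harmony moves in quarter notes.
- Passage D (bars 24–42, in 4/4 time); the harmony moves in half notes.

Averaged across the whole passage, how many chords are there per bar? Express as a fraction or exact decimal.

A: 7 × 6 = 42 beats ÷ 1 = 42 chords.
B: 8 × 5 = 40 beats ÷ 8 = 5 chords.
C: 8 × 7 = 56 beats ÷ 1 = 56 chords.
D: 19 × 4 = 76 beats ÷ 2 = 38 chords.
Overall: 141 chords over 42 bars → 141/42 = 47/14 chords per bar.

47/14 chords per bar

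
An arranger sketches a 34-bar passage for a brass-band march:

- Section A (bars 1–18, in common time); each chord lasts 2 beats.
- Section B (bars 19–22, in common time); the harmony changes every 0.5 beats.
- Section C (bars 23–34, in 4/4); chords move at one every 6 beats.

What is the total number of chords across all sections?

76 chords

A has 72 beats and chords last 2 each, so 36 chords.
B has 16 beats and chords last 0.5 each, so 32 chords.
C has 48 beats and chords last 6 each, so 8 chords.
Total: 36 + 32 + 8 = 76.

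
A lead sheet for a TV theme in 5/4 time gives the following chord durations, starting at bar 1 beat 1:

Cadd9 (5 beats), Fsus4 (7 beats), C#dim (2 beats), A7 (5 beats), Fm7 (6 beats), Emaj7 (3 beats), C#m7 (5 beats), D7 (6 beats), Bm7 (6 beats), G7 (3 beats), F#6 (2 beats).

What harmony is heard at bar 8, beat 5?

Bm7

Beat 5 of bar 8 is beat (8−1)×5 + 5 = 40 overall.
Running totals: Cadd9 ends at 5, Fsus4 ends at 12, C#dim ends at 14, A7 ends at 19, Fm7 ends at 25, Emaj7 ends at 28, C#m7 ends at 33, D7 ends at 39, Bm7 ends at 45.
Beat 40 falls within Bm7.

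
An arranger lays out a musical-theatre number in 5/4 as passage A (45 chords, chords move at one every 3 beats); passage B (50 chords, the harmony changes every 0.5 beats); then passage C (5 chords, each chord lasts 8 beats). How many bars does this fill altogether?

40 bars

A: 45 × 3 = 135 beats = 27 bars.
B: 50 × 0.5 = 25 beats = 5 bars.
C: 5 × 8 = 40 beats = 8 bars.
Total: 27 + 5 + 8 = 40 bars.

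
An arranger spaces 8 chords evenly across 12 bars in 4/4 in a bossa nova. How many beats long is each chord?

6 beats

12 bars × 4 beats/bar = 48 beats total.
48 beats ÷ 8 chords = 6 beats per chord.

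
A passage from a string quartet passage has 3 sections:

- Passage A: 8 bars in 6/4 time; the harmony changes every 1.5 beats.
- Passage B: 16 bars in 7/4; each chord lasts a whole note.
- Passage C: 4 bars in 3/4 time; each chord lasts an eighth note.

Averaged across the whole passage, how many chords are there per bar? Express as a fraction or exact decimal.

3 chords per bar

A: 8 × 6 = 48 beats ÷ 1.5 = 32 chords.
B: 16 × 7 = 112 beats ÷ 4 = 28 chords.
C: 4 × 3 = 12 beats ÷ 0.5 = 24 chords.
Overall: 84 chords over 28 bars → 84/28 = 3 chords per bar.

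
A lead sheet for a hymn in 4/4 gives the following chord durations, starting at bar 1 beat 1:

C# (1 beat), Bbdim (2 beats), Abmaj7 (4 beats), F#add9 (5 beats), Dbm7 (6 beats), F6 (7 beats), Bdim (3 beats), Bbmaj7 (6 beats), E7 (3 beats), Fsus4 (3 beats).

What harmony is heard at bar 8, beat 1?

Bbmaj7

Beat 1 of bar 8 is beat (8−1)×4 + 1 = 29 overall.
Running totals: C# ends at 1, Bbdim ends at 3, Abmaj7 ends at 7, F#add9 ends at 12, Dbm7 ends at 18, F6 ends at 25, Bdim ends at 28, Bbmaj7 ends at 34.
Beat 29 falls within Bbmaj7.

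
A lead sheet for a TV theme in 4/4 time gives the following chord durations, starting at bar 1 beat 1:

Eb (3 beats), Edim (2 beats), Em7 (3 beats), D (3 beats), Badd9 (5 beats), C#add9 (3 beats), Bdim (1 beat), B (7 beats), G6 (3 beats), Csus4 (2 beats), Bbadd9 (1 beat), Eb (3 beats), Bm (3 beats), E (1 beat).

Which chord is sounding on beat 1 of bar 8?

Beat 1 of bar 8 is beat (8−1)×4 + 1 = 29 overall.
Running totals: Eb ends at 3, Edim ends at 5, Em7 ends at 8, D ends at 11, Badd9 ends at 16, C#add9 ends at 19, Bdim ends at 20, B ends at 27, G6 ends at 30.
Beat 29 falls within G6.

G6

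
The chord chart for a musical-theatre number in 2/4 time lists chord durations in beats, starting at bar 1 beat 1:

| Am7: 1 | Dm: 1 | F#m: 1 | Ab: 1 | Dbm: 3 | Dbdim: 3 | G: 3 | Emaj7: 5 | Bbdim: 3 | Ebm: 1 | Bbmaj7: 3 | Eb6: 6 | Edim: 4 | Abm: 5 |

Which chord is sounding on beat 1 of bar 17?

Edim

Beat 1 of bar 17 is beat (17−1)×2 + 1 = 33 overall.
Running totals: Am7 ends at 1, Dm ends at 2, F#m ends at 3, Ab ends at 4, Dbm ends at 7, Dbdim ends at 10, G ends at 13, Emaj7 ends at 18, Bbdim ends at 21, Ebm ends at 22, Bbmaj7 ends at 25, Eb6 ends at 31, Edim ends at 35.
Beat 33 falls within Edim.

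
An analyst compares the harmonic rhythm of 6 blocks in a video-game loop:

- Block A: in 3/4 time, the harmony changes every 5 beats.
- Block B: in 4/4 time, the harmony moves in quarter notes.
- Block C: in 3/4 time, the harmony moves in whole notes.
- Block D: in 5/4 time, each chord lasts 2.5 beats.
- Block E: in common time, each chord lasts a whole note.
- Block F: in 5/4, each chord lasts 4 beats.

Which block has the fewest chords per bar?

A: each chord is 5 beats in 3/4, so 0.6 per bar.
B: each chord is 1 beat in 4/4, so 4 per bar.
C: each chord is 4 beats in 3/4, so 0.75 per bar.
D: each chord is 2.5 beats in 5/4, so 2 per bar.
E: each chord is 4 beats in 4/4, so 1 per bar.
F: each chord is 4 beats in 5/4, so 1.25 per bar.
Slowest is A at 0.6 chords/bar.

Block A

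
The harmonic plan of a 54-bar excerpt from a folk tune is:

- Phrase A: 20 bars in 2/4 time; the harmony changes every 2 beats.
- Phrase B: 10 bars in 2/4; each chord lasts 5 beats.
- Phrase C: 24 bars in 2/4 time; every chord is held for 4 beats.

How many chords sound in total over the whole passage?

36 chords

A has 40 beats and chords last 2 each, so 20 chords.
B has 20 beats and chords last 5 each, so 4 chords.
C has 48 beats and chords last 4 each, so 12 chords.
Total: 20 + 4 + 12 = 36.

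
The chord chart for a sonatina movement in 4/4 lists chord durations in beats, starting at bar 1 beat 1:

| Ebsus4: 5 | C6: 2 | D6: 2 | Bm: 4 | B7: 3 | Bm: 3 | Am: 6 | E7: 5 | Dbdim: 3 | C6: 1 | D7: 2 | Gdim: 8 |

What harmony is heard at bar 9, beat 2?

Beat 2 of bar 9 is beat (9−1)×4 + 2 = 34 overall.
Running totals: Ebsus4 ends at 5, C6 ends at 7, D6 ends at 9, Bm ends at 13, B7 ends at 16, Bm ends at 19, Am ends at 25, E7 ends at 30, Dbdim ends at 33, C6 ends at 34.
Beat 34 falls within C6.

C6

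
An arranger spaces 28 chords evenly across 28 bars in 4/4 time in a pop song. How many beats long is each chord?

4 beats

28 bars × 4 beats/bar = 112 beats total.
112 beats ÷ 28 chords = 4 beats per chord.
(That is a whole note.)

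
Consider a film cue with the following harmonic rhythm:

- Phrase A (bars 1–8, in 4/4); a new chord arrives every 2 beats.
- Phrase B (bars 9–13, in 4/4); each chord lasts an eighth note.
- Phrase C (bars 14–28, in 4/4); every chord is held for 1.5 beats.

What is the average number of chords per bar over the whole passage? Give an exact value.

A: 8 bars of 4 beats is 32 beats; at 2 beats each that's 16 chords.
B: 5 bars of 4 beats is 20 beats; at 0.5 beats each that's 40 chords.
C: 15 bars of 4 beats is 60 beats; at 1.5 beats each that's 40 chords.
Overall: 96 chords over 28 bars → 96/28 = 24/7 chords per bar.

24/7 chords per bar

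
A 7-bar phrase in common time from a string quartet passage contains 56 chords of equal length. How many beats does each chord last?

7 bars × 4 beats/bar = 28 beats total.
28 beats ÷ 56 chords = 0.5 beats per chord.
(That is an eighth note.)

0.5 beats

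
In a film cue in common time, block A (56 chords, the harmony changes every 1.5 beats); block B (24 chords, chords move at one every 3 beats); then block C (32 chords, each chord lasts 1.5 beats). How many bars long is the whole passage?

51 bars

A: 56 × 1.5 = 84 beats = 21 bars.
B: 24 × 3 = 72 beats = 18 bars.
C: 32 × 1.5 = 48 beats = 12 bars.
Total: 21 + 18 + 12 = 51 bars.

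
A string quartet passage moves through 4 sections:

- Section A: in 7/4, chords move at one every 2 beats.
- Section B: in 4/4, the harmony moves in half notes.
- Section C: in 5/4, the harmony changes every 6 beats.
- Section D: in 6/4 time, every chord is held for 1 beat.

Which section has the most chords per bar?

A: 7 beats/bar ÷ 2 beats/chord = 3.5 chords/bar.
B: 4 beats/bar ÷ 2 beats/chord = 2 chords/bar.
C: 5 beats/bar ÷ 6 beats/chord = 5/6 chords/bar.
D: 6 beats/bar ÷ 1 beat/chord = 6 chords/bar.
Fastest is D at 6 chords/bar.

Section D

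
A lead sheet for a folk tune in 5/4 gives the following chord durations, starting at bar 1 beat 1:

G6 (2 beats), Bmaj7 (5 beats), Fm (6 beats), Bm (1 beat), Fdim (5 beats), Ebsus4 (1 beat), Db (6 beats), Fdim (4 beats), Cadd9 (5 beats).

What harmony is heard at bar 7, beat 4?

Cadd9

Beat 4 of bar 7 is beat (7−1)×5 + 4 = 34 overall.
Running totals: G6 ends at 2, Bmaj7 ends at 7, Fm ends at 13, Bm ends at 14, Fdim ends at 19, Ebsus4 ends at 20, Db ends at 26, Fdim ends at 30, Cadd9 ends at 35.
Beat 34 falls within Cadd9.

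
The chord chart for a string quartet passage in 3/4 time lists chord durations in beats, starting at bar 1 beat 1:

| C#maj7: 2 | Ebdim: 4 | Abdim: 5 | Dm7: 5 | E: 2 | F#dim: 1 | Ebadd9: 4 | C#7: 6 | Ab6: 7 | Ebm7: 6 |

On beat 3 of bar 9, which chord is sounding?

C#7

Beat 3 of bar 9 is beat (9−1)×3 + 3 = 27 overall.
Running totals: C#maj7 ends at 2, Ebdim ends at 6, Abdim ends at 11, Dm7 ends at 16, E ends at 18, F#dim ends at 19, Ebadd9 ends at 23, C#7 ends at 29.
Beat 27 falls within C#7.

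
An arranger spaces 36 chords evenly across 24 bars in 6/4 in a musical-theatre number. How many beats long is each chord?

24 bars × 6 beats/bar = 144 beats total.
144 beats ÷ 36 chords = 4 beats per chord.
(That is a whole note.)

4 beats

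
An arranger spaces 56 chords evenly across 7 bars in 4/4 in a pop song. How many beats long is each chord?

7 bars × 4 beats/bar = 28 beats total.
28 beats ÷ 56 chords = 0.5 beats per chord.
(That is an eighth note.)

0.5 beats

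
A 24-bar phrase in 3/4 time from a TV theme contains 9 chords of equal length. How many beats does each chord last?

8 beats

24 bars × 3 beats/bar = 72 beats total.
72 beats ÷ 9 chords = 8 beats per chord.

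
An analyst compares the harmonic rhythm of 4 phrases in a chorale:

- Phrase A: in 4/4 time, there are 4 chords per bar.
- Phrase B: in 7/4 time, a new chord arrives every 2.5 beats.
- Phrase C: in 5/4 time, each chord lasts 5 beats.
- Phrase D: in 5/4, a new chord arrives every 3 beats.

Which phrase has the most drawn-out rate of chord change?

Phrase C

A: each chord is 1 beat in 4/4, so 4 per bar.
B: each chord is 2.5 beats in 7/4, so 2.8 per bar.
C: each chord is 5 beats in 5/4, so 1 per bar.
D: each chord is 3 beats in 5/4, so 5/3 per bar.
Slowest is C at 1 chords/bar.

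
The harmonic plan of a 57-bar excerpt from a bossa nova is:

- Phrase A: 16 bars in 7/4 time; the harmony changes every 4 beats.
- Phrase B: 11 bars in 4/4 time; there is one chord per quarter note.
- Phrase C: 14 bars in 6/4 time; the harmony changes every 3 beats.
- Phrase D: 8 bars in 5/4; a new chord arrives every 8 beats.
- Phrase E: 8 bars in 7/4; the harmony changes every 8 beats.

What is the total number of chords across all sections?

A: 16 bars × 7 beats = 112 beats; 4 beats/chord → 28 chords.
B: 11 bars × 4 beats = 44 beats; 1 beat/chord → 44 chords.
C: 14 bars × 6 beats = 84 beats; 3 beats/chord → 28 chords.
D: 8 bars × 5 beats = 40 beats; 8 beats/chord → 5 chords.
E: 8 bars × 7 beats = 56 beats; 8 beats/chord → 7 chords.
Total: 28 + 44 + 28 + 5 + 7 = 112.

112 chords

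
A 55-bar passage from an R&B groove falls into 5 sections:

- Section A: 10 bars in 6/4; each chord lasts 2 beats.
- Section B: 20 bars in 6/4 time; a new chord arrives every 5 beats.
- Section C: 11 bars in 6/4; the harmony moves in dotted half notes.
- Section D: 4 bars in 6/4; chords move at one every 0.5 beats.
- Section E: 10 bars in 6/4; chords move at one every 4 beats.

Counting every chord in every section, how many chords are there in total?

139 chords

A: 10 bars × 6 beats = 60 beats; 2 beats/chord → 30 chords.
B: 20 bars × 6 beats = 120 beats; 5 beats/chord → 24 chords.
C: 11 bars × 6 beats = 66 beats; 3 beats/chord → 22 chords.
D: 4 bars × 6 beats = 24 beats; 0.5 beats/chord → 48 chords.
E: 10 bars × 6 beats = 60 beats; 4 beats/chord → 15 chords.
Total: 30 + 24 + 22 + 48 + 15 = 139.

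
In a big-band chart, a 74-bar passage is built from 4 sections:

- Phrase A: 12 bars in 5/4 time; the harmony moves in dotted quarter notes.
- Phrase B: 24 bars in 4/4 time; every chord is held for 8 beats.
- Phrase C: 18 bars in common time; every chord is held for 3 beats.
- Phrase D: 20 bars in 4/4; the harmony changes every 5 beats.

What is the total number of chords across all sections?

A: 12 bars × 5 beats = 60 beats; 1.5 beats/chord → 40 chords.
B: 24 bars × 4 beats = 96 beats; 8 beats/chord → 12 chords.
C: 18 bars × 4 beats = 72 beats; 3 beats/chord → 24 chords.
D: 20 bars × 4 beats = 80 beats; 5 beats/chord → 16 chords.
Total: 40 + 12 + 24 + 16 = 92.

92 chords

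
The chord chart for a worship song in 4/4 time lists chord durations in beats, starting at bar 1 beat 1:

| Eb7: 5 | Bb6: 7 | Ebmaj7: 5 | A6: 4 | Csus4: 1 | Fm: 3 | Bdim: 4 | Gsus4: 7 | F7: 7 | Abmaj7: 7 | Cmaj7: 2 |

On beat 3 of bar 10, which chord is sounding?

Beat 3 of bar 10 is beat (10−1)×4 + 3 = 39 overall.
Running totals: Eb7 ends at 5, Bb6 ends at 12, Ebmaj7 ends at 17, A6 ends at 21, Csus4 ends at 22, Fm ends at 25, Bdim ends at 29, Gsus4 ends at 36, F7 ends at 43.
Beat 39 falls within F7.

F7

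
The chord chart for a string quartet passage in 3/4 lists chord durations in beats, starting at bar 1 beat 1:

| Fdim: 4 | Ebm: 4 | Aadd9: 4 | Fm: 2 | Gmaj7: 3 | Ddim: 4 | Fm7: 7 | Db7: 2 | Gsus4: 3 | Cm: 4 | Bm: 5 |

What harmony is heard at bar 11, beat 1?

Beat 1 of bar 11 is beat (11−1)×3 + 1 = 31 overall.
Running totals: Fdim ends at 4, Ebm ends at 8, Aadd9 ends at 12, Fm ends at 14, Gmaj7 ends at 17, Ddim ends at 21, Fm7 ends at 28, Db7 ends at 30, Gsus4 ends at 33.
Beat 31 falls within Gsus4.

Gsus4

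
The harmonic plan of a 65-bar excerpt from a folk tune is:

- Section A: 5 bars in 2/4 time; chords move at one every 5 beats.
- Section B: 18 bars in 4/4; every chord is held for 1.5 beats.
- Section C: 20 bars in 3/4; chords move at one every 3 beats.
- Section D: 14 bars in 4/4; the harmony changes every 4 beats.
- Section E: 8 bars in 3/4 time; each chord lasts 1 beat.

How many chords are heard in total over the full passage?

108 chords

A: 5 bars × 2 beats = 10 beats; 5 beats/chord → 2 chords.
B: 18 bars × 4 beats = 72 beats; 1.5 beats/chord → 48 chords.
C: 20 bars × 3 beats = 60 beats; 3 beats/chord → 20 chords.
D: 14 bars × 4 beats = 56 beats; 4 beats/chord → 14 chords.
E: 8 bars × 3 beats = 24 beats; 1 beat/chord → 24 chords.
Total: 2 + 48 + 20 + 14 + 24 = 108.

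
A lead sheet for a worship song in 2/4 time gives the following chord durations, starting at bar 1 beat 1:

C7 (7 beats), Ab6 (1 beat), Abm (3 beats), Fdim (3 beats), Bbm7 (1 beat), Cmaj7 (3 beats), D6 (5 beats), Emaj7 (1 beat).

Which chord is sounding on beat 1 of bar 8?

Beat 1 of bar 8 is beat (8−1)×2 + 1 = 15 overall.
Running totals: C7 ends at 7, Ab6 ends at 8, Abm ends at 11, Fdim ends at 14, Bbm7 ends at 15.
Beat 15 falls within Bbm7.

Bbm7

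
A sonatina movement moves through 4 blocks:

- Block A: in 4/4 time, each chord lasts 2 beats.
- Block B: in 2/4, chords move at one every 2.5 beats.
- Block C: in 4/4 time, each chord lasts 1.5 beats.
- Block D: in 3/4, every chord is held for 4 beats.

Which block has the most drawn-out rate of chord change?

Block D

A: 4 beats/bar ÷ 2 beats/chord = 2 chords/bar.
B: 2 beats/bar ÷ 2.5 beats/chord = 0.8 chords/bar.
C: 4 beats/bar ÷ 1.5 beats/chord = 8/3 chords/bar.
D: 3 beats/bar ÷ 4 beats/chord = 0.75 chords/bar.
Slowest is D at 0.75 chords/bar.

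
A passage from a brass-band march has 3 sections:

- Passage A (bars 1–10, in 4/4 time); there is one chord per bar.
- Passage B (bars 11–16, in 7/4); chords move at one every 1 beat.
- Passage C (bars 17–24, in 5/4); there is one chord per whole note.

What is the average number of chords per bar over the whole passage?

31/12 chords per bar

A: 10 bars of 4 beats is 40 beats; at 4 beats each that's 10 chords.
B: 6 bars of 7 beats is 42 beats; at 1 beat each that's 42 chords.
C: 8 bars of 5 beats is 40 beats; at 4 beats each that's 10 chords.
Overall: 62 chords over 24 bars → 62/24 = 31/12 chords per bar.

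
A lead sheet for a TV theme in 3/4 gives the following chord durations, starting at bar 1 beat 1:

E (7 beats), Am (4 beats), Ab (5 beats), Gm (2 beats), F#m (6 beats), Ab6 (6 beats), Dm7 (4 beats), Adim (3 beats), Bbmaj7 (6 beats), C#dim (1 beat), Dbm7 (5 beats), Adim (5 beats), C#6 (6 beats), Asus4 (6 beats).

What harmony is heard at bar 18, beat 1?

Beat 1 of bar 18 is beat (18−1)×3 + 1 = 52 overall.
Running totals: E ends at 7, Am ends at 11, Ab ends at 16, Gm ends at 18, F#m ends at 24, Ab6 ends at 30, Dm7 ends at 34, Adim ends at 37, Bbmaj7 ends at 43, C#dim ends at 44, Dbm7 ends at 49, Adim ends at 54.
Beat 52 falls within Adim.

Adim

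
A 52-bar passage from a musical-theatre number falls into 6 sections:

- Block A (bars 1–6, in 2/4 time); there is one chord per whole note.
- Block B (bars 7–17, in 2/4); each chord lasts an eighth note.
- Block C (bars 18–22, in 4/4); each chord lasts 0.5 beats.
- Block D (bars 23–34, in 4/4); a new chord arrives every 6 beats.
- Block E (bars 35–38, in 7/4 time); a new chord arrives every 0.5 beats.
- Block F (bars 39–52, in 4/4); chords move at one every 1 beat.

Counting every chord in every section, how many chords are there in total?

A: 6·2 = 12 beats, 12/4 = 3 chords.
B: 11·2 = 22 beats, 22/0.5 = 44 chords.
C: 5·4 = 20 beats, 20/0.5 = 40 chords.
D: 12·4 = 48 beats, 48/6 = 8 chords.
E: 4·7 = 28 beats, 28/0.5 = 56 chords.
F: 14·4 = 56 beats, 56/1 = 56 chords.
Total: 3 + 44 + 40 + 8 + 56 + 56 = 207.

207 chords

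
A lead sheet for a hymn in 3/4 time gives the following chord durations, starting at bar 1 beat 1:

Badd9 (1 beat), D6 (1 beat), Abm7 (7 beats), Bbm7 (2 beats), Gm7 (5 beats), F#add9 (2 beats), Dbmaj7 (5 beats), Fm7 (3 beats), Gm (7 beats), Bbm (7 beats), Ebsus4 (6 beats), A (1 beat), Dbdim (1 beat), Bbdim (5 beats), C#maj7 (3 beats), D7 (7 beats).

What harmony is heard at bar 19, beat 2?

Beat 2 of bar 19 is beat (19−1)×3 + 2 = 56 overall.
Running totals: Badd9 ends at 1, D6 ends at 2, Abm7 ends at 9, Bbm7 ends at 11, Gm7 ends at 16, F#add9 ends at 18, Dbmaj7 ends at 23, Fm7 ends at 26, Gm ends at 33, Bbm ends at 40, Ebsus4 ends at 46, A ends at 47, Dbdim ends at 48, Bbdim ends at 53, C#maj7 ends at 56.
Beat 56 falls within C#maj7.

C#maj7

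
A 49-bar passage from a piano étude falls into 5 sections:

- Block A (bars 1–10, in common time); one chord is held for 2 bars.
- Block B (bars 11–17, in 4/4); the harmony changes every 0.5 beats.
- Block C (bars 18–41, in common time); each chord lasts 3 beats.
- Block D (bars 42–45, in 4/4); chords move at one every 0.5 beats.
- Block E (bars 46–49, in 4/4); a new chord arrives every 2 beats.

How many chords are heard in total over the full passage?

A: 10 bars × 4 beats = 40 beats; 8 beats/chord → 5 chords.
B: 7 bars × 4 beats = 28 beats; 0.5 beats/chord → 56 chords.
C: 24 bars × 4 beats = 96 beats; 3 beats/chord → 32 chords.
D: 4 bars × 4 beats = 16 beats; 0.5 beats/chord → 32 chords.
E: 4 bars × 4 beats = 16 beats; 2 beats/chord → 8 chords.
Total: 5 + 56 + 32 + 32 + 8 = 133.

133 chords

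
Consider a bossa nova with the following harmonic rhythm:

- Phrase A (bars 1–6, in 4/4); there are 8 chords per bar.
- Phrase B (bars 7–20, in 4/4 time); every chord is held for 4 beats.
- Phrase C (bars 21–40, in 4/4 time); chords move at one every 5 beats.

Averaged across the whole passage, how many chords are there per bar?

1.95 chords per bar

A: 6 bars of 4 beats is 24 beats; at 0.5 beats each that's 48 chords.
B: 14 bars of 4 beats is 56 beats; at 4 beats each that's 14 chords.
C: 20 bars of 4 beats is 80 beats; at 5 beats each that's 16 chords.
Overall: 78 chords over 40 bars → 78/40 = 1.95 chords per bar.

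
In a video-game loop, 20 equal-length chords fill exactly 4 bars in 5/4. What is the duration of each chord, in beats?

1 beat

4 bars × 5 beats/bar = 20 beats total.
20 beats ÷ 20 chords = 1 beats per chord.
(That is a quarter note.)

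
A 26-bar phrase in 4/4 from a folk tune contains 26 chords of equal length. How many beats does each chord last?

4 beats

26 bars × 4 beats/bar = 104 beats total.
104 beats ÷ 26 chords = 4 beats per chord.
(That is a whole note.)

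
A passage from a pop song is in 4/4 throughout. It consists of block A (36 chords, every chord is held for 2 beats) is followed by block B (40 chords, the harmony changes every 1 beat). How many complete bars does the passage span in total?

28 bars

A: 36 × 2 = 72 beats = 18 bars.
B: 40 × 1 = 40 beats = 10 bars.
Total: 18 + 10 = 28 bars.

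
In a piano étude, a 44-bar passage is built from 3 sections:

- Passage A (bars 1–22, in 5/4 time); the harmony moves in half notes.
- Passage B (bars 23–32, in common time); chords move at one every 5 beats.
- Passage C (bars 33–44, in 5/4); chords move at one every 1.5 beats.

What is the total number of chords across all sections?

103 chords

A has 110 beats and chords last 2 each, so 55 chords.
B has 40 beats and chords last 5 each, so 8 chords.
C has 60 beats and chords last 1.5 each, so 40 chords.
Total: 55 + 8 + 40 = 103.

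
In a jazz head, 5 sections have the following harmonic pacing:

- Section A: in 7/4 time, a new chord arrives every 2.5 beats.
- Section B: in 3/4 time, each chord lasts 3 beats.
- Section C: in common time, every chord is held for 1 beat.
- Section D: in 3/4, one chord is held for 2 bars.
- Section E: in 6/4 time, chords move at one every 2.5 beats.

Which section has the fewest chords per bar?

Section D

A: each chord is 2.5 beats in 7/4, so 2.8 per bar.
B: each chord is 3 beats in 3/4, so 1 per bar.
C: each chord is 1 beat in 4/4, so 4 per bar.
D: each chord is 6 beats in 3/4, so 0.5 per bar.
E: each chord is 2.5 beats in 6/4, so 2.4 per bar.
Slowest is D at 0.5 chords/bar.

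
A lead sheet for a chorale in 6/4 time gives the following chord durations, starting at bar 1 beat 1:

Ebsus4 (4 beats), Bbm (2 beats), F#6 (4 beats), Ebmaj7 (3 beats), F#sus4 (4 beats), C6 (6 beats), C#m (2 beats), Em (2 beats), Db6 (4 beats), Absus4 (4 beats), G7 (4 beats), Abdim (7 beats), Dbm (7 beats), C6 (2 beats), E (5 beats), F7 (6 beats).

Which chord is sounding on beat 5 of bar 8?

Beat 5 of bar 8 is beat (8−1)×6 + 5 = 47 overall.
Running totals: Ebsus4 ends at 4, Bbm ends at 6, F#6 ends at 10, Ebmaj7 ends at 13, F#sus4 ends at 17, C6 ends at 23, C#m ends at 25, Em ends at 27, Db6 ends at 31, Absus4 ends at 35, G7 ends at 39, Abdim ends at 46, Dbm ends at 53.
Beat 47 falls within Dbm.

Dbm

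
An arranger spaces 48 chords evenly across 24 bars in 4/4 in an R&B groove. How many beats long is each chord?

2 beats

24 bars × 4 beats/bar = 96 beats total.
96 beats ÷ 48 chords = 2 beats per chord.
(That is a half note.)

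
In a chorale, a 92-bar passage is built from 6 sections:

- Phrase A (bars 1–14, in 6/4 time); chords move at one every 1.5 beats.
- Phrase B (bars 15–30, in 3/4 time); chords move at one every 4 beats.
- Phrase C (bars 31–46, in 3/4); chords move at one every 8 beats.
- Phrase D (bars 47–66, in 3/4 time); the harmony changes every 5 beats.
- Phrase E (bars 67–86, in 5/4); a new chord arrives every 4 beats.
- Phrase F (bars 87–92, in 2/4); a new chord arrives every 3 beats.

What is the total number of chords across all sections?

115 chords

A has 84 beats and chords last 1.5 each, so 56 chords.
B has 48 beats and chords last 4 each, so 12 chords.
C has 48 beats and chords last 8 each, so 6 chords.
D has 60 beats and chords last 5 each, so 12 chords.
E has 100 beats and chords last 4 each, so 25 chords.
F has 12 beats and chords last 3 each, so 4 chords.
Total: 56 + 12 + 6 + 12 + 25 + 4 = 115.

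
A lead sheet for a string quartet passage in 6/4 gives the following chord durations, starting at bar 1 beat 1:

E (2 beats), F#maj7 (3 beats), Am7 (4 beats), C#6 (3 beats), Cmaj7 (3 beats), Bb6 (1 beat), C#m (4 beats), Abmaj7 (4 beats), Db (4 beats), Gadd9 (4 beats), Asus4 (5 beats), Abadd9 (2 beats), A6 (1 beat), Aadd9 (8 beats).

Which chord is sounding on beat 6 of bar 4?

Beat 6 of bar 4 is beat (4−1)×6 + 6 = 24 overall.
Running totals: E ends at 2, F#maj7 ends at 5, Am7 ends at 9, C#6 ends at 12, Cmaj7 ends at 15, Bb6 ends at 16, C#m ends at 20, Abmaj7 ends at 24.
Beat 24 falls within Abmaj7.

Abmaj7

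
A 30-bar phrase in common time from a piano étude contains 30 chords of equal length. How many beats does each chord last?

30 bars × 4 beats/bar = 120 beats total.
120 beats ÷ 30 chords = 4 beats per chord.
(That is a whole note.)

4 beats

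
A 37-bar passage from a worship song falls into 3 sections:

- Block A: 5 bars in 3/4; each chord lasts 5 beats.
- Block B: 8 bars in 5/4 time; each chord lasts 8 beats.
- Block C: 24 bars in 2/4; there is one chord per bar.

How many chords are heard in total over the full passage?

32 chords

A: 5 bars × 3 beats = 15 beats; 5 beats/chord → 3 chords.
B: 8 bars × 5 beats = 40 beats; 8 beats/chord → 5 chords.
C: 24 bars × 2 beats = 48 beats; 2 beats/chord → 24 chords.
Total: 3 + 5 + 24 = 32.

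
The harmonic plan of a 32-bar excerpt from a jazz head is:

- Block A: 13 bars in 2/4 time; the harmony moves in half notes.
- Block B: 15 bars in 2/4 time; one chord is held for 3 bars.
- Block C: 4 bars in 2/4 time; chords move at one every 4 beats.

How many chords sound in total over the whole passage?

A has 26 beats and chords last 2 each, so 13 chords.
B has 30 beats and chords last 6 each, so 5 chords.
C has 8 beats and chords last 4 each, so 2 chords.
Total: 13 + 5 + 2 = 20.

20 chords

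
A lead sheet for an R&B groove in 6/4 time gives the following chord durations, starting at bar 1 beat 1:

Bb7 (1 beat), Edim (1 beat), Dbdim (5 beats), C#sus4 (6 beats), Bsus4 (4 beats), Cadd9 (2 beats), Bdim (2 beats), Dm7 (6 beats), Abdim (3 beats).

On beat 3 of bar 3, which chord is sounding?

Bsus4

Beat 3 of bar 3 is beat (3−1)×6 + 3 = 15 overall.
Running totals: Bb7 ends at 1, Edim ends at 2, Dbdim ends at 7, C#sus4 ends at 13, Bsus4 ends at 17.
Beat 15 falls within Bsus4.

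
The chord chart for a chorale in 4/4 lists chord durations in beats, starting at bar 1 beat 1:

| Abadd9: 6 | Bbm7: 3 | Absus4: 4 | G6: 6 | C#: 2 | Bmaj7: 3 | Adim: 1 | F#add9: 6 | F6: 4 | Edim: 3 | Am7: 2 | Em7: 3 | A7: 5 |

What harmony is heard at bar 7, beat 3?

F#add9

Beat 3 of bar 7 is beat (7−1)×4 + 3 = 27 overall.
Running totals: Abadd9 ends at 6, Bbm7 ends at 9, Absus4 ends at 13, G6 ends at 19, C# ends at 21, Bmaj7 ends at 24, Adim ends at 25, F#add9 ends at 31.
Beat 27 falls within F#add9.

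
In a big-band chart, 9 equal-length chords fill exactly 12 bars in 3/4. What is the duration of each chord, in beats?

12 bars × 3 beats/bar = 36 beats total.
36 beats ÷ 9 chords = 4 beats per chord.
(That is a whole note.)

4 beats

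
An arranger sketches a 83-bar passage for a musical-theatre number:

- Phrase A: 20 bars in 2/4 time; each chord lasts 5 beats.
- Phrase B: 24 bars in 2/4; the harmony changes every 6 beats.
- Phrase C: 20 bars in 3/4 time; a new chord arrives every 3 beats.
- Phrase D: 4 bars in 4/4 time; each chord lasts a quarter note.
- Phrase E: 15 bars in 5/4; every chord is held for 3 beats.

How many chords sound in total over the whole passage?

77 chords

A has 40 beats and chords last 5 each, so 8 chords.
B has 48 beats and chords last 6 each, so 8 chords.
C has 60 beats and chords last 3 each, so 20 chords.
D has 16 beats and chords last 1 each, so 16 chords.
E has 75 beats and chords last 3 each, so 25 chords.
Total: 8 + 8 + 20 + 16 + 25 = 77.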